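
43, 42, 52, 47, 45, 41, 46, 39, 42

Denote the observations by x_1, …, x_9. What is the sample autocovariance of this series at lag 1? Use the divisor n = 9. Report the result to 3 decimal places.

0.394

Mean x̄ = (43 + 42 + 52 + 47 + 45 + 41 + 46 + 39 + 42)/9 = 44.1111
Σ_{t=1}^{8}(x_t−x̄)(x_{t+1}−x̄) = 3.5432
γ_1 = 3.5432 / 9 = 0.394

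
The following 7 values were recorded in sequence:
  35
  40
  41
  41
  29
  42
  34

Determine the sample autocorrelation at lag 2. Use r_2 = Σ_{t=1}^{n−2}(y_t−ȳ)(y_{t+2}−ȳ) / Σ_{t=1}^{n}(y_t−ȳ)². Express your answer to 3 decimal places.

0.110

Mean ȳ = (35 + 40 + 41 + 41 + 29 + 42 + 34)/7 = 37.4286
Σ(y_t−ȳ)(y_{t+2}−ȳ) = (-8.6735) + (9.1837) + (-30.1020) + (16.3265) + (28.8980) = 15.6327
Denominator Σ(y_t−ȳ)² = 141.7143
r_2 = 15.6327 / 141.7143 = 0.110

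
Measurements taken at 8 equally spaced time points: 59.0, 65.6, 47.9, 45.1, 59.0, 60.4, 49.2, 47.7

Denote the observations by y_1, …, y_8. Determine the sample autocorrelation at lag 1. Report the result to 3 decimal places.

0.069

Mean ȳ = (59.0 + 65.6 + 47.9 + 45.1 + 59.0 + 60.4 + 49.2 + 47.7)/8 = 54.2375
Deviations from mean: 4.7625, 11.3625, -6.3375, -9.1375, 4.7625, 6.1625, -5.0375, -6.5375
Σ(y_t−ȳ)(y_{t+1}−ȳ) = (54.1139) + (-72.0098) + (57.9089) + (-43.5173) + (29.3489) + (-31.0436) + (32.9327) = 27.7336
Denominator Σ(y_t−ȳ)² = 404.2188
r_1 = 27.7336 / 404.2188 = 0.069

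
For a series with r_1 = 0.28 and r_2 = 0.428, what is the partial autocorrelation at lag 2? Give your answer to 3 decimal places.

0.379

φ_{22} = (r_2 − r_1²) / (1 − r_1²)
r_1² = (0.28)² = 0.0784
Numerator = 0.428 − 0.0784 = 0.3496; denominator = 1 − 0.0784 = 0.9216
φ_{22} = 0.3496 / 0.9216 = 0.379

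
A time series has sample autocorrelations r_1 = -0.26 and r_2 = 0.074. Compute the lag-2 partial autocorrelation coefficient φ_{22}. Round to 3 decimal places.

φ_{22} = (r_2 − r_1²) / (1 − r_1²)
r_1² = (-0.26)² = 0.0676
Numerator = 0.074 − 0.0676 = 0.0064; denominator = 1 − 0.0676 = 0.9324
φ_{22} = 0.0064 / 0.9324 = 0.007

0.007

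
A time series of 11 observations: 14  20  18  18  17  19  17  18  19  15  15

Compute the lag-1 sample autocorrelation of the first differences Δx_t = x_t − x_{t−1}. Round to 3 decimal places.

-0.336

First differences Δx: 6, -2, 0, -1, 2, -2, 1, 1, -4, 0
Mean of differences = 0.1000
Numerator Σ(Δx_t−Δx̄)(Δx_{t+1}−Δx̄) = -22.5100
Denominator Σ(Δx_t−Δx̄)² = 66.9000
r_1(Δx) = -22.5100 / 66.9000 = -0.336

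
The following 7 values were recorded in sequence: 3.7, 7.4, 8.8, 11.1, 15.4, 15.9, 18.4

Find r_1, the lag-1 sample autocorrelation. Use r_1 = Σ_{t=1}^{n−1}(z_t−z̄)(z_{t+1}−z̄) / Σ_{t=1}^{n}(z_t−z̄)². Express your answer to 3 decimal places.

Mean z̄ = (3.7 + 7.4 + 8.8 + 11.1 + 15.4 + 15.9 + 18.4)/7 = 11.5286
Deviations from mean: -7.8286, -4.1286, -2.7286, -0.4286, 3.8714, 4.3714, 6.8714
Σ(z_t−z̄)(z_{t+1}−z̄) = (32.3208) + (11.2651) + (1.1694) + (-1.6592) + (16.9237) + (30.0380) = 90.0578
Denominator Σ(z_t−z̄)² = 167.2743
r_1 = 90.0578 / 167.2743 = 0.538

0.538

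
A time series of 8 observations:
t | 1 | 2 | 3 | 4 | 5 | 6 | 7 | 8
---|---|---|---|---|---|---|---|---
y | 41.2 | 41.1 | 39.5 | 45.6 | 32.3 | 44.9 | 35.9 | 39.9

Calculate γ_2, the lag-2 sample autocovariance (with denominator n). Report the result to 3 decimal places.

8.476

Mean ȳ = (41.2 + 41.1 + 39.5 + 45.6 + 32.3 + 44.9 + 35.9 + 39.9)/8 = 40.0500
Deviations: 1.1500, 1.0500, -0.5500, 5.5500, -7.7500, 4.8500, -4.1500, -0.1500
Σ_{t=1}^{6}(y_t−ȳ)(y_{t+2}−ȳ) = 67.8100
γ_2 = 67.8100 / 8 = 8.476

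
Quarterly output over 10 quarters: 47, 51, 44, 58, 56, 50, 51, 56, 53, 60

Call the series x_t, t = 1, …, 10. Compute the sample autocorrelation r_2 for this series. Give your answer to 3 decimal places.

0.029

Mean x̄ = (47 + 51 + 44 + 58 + 56 + 50 + 51 + 56 + 53 + 60)/10 = 52.6000
Numerator Σ_{t=1}^{8}(x_t−x̄)(x_{t+2}−x̄) = 6.4800
Denominator Σ(x_t−x̄)² = 224.4000
r_2 = 6.4800 / 224.4000 = 0.029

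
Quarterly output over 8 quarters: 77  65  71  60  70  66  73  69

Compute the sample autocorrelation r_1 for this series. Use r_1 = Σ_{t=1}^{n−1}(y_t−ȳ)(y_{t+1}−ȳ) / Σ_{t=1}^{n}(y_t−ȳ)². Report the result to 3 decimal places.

Mean ȳ = (77 + 65 + 71 + 60 + 70 + 66 + 73 + 69)/8 = 68.8750
Deviations from mean: 8.1250, -3.8750, 2.1250, -8.8750, 1.1250, -2.8750, 4.1250, 0.1250
Numerator Σ_{t=1}^{7}(y_t−ȳ)(y_{t+1}−ȳ) = -83.1406
Denominator Σ(y_t−ȳ)² = 190.8750
r_1 = -83.1406 / 190.8750 = -0.436

-0.436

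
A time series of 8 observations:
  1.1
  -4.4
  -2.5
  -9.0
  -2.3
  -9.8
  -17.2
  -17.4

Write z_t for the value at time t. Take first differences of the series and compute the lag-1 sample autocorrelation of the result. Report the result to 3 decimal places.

First differences Δz: -5.5, 1.9, -6.5, 6.7, -7.5, -7.4, -0.2
Mean of differences = -2.6429
Numerator Σ(Δz_t−Δz̄)(Δz_{t+1}−Δz̄) = -100.4333
Denominator Σ(Δz_t−Δz̄)² = 183.1571
r_1(Δz) = -100.4333 / 183.1571 = -0.548

-0.548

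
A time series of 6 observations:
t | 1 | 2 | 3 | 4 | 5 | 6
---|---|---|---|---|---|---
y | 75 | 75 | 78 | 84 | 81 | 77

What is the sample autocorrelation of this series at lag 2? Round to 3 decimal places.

Mean ȳ = (75 + 75 + 78 + 84 + 81 + 77)/6 = 78.3333
Deviations from mean: -3.3333, -3.3333, -0.3333, 5.6667, 2.6667, -1.3333
Numerator Σ_{t=1}^{4}(y_t−ȳ)(y_{t+2}−ȳ) = -26.2222
Denominator Σ(y_t−ȳ)² = 63.3333
r_2 = -26.2222 / 63.3333 = -0.414

-0.414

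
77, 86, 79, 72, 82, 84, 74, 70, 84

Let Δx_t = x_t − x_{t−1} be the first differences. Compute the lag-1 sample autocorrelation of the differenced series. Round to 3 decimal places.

-0.147

First differences Δx: 9, -7, -7, 10, 2, -10, -4, 14
Mean of differences = 0.8750
Numerator Σ(Δx_t−Δx̄)(Δx_{t+1}−Δx̄) = -86.7656
Denominator Σ(Δx_t−Δx̄)² = 588.8750
r_1(Δx) = -86.7656 / 588.8750 = -0.147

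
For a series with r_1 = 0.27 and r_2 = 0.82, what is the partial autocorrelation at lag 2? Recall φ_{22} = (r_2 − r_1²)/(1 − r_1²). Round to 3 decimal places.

0.806

φ_{22} = (r_2 − r_1²) / (1 − r_1²)
r_1² = (0.27)² = 0.0729
Numerator = 0.82 − 0.0729 = 0.7471; denominator = 1 − 0.0729 = 0.9271
φ_{22} = 0.7471 / 0.9271 = 0.806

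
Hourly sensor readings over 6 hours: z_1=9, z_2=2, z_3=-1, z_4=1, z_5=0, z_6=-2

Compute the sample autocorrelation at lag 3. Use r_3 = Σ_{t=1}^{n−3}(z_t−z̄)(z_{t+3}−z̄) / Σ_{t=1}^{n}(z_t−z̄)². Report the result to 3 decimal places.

Mean z̄ = (9 + 2 − 1 + 1 + 0 − 2)/6 = 1.5000
Deviations from mean: 7.5000, 0.5000, -2.5000, -0.5000, -1.5000, -3.5000
Numerator Σ_{t=1}^{3}(z_t−z̄)(z_{t+3}−z̄) = 4.2500
Denominator Σ(z_t−z̄)² = 77.5000
r_3 = 4.2500 / 77.5000 = 0.055

0.055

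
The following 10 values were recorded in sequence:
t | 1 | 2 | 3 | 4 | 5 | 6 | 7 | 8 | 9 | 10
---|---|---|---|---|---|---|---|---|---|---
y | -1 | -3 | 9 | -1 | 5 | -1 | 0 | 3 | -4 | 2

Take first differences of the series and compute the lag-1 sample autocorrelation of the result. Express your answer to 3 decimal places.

First differences Δy: -2, 12, -10, 6, -6, 1, 3, -7, 6
Mean of differences = 0.3333
Numerator Σ(Δy_t−Δȳ)(Δy_{t+1}−Δȳ) = -305.7778
Denominator Σ(Δy_t−Δȳ)² = 414.0000
r_1(Δy) = -305.7778 / 414.0000 = -0.739

-0.739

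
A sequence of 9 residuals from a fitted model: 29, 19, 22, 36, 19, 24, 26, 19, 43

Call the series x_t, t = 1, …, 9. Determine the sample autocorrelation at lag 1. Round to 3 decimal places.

-0.359

Mean x̄ = (29 + 19 + 22 + 36 + 19 + 24 + 26 + 19 + 43)/9 = 26.3333
Numerator Σ_{t=1}^{8}(x_t−x̄)(x_{t+1}−x̄) = -202.4444
Denominator Σ(x_t−x̄)² = 564.0000
r_1 = -202.4444 / 564.0000 = -0.359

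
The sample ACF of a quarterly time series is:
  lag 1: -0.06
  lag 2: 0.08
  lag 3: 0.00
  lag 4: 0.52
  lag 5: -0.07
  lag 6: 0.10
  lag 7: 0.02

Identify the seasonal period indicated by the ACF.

4

The largest autocorrelation is r_4 = 0.52; the remaining lags stay at or below 0.10.
The dominant spike at lag 4 indicates a seasonal period of 4.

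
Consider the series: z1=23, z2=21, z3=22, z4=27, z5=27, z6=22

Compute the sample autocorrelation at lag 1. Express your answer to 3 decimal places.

0.176

Mean z̄ = (23 + 21 + 22 + 27 + 27 + 22)/6 = 23.6667
Deviations from mean: -0.6667, -2.6667, -1.6667, 3.3333, 3.3333, -1.6667
Σ(z_t−z̄)(z_{t+1}−z̄) = (1.7778) + (4.4444) + (-5.5556) + (11.1111) + (-5.5556) = 6.2222
Denominator Σ(z_t−z̄)² = 35.3333
r_1 = 6.2222 / 35.3333 = 0.176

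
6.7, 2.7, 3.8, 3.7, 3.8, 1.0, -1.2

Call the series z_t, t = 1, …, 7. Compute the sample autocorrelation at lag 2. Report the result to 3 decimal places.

Mean z̄ = (6.7 + 2.7 + 3.8 + 3.7 + 3.8 + 1.0 − 1.2)/7 = 2.9286
Deviations from mean: 3.7714, -0.2286, 0.8714, 0.7714, 0.8714, -1.9286, -4.1286
Numerator Σ_{t=1}^{5}(z_t−z̄)(z_{t+2}−z̄) = -1.2159
Denominator Σ(z_t−z̄)² = 37.1543
r_2 = -1.2159 / 37.1543 = -0.033

-0.033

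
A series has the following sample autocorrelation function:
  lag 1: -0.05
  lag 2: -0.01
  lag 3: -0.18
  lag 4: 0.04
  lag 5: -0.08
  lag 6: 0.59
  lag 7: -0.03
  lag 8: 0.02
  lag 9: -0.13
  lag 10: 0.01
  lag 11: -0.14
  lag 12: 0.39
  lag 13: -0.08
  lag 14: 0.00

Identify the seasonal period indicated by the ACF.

6

The largest autocorrelation is r_6 = 0.59, with a weaker echo at lag 12 (0.39); the remaining lags stay at or below 0.04.
The dominant spike at lag 6 indicates a seasonal period of 6.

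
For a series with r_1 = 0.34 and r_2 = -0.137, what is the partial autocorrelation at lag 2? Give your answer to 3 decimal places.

φ_{22} = (r_2 − r_1²) / (1 − r_1²)
r_1² = (0.34)² = 0.1156
Numerator = -0.137 − 0.1156 = -0.2526; denominator = 1 − 0.1156 = 0.8844
φ_{22} = -0.2526 / 0.8844 = -0.286

-0.286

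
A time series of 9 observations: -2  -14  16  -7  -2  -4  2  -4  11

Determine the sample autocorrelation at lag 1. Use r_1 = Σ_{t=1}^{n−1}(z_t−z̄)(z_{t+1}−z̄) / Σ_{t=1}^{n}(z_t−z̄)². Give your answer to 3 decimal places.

Mean z̄ = (-2 − 14 + 16 − 7 − 2 − 4 + 2 − 4 + 11)/9 = -0.4444
Numerator Σ_{t=1}^{8}(z_t−z̄)(z_{t+1}−z̄) = -351.9753
Denominator Σ(z_t−z̄)² = 664.2222
r_1 = -351.9753 / 664.2222 = -0.530

-0.530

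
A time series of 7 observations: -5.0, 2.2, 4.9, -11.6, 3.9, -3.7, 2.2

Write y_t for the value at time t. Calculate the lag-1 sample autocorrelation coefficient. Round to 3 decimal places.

-0.606

Mean ȳ = (-5.0 + 2.2 + 4.9 − 11.6 + 3.9 − 3.7 + 2.2)/7 = -1.0143
Deviations from mean: -3.9857, 3.2143, 5.9143, -10.5857, 4.9143, -2.6857, 3.2143
Numerator Σ_{t=1}^{6}(y_t−ȳ)(y_{t+1}−ȳ) = -130.2602
Denominator Σ(y_t−ȳ)² = 214.9486
r_1 = -130.2602 / 214.9486 = -0.606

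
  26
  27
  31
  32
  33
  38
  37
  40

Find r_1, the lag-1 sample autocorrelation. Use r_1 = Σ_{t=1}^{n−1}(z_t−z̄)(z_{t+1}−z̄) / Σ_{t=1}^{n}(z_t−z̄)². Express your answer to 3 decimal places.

Mean z̄ = (26 + 27 + 31 + 32 + 33 + 38 + 37 + 40)/8 = 33.0000
Deviations from mean: -7.0000, -6.0000, -2.0000, -1.0000, 0.0000, 5.0000, 4.0000, 7.0000
Σ(z_t−z̄)(z_{t+1}−z̄) = (42.0000) + (12.0000) + (2.0000) + (0.0000) + (0.0000) + (20.0000) + (28.0000) = 104.0000
Denominator Σ(z_t−z̄)² = 180.0000
r_1 = 104.0000 / 180.0000 = 0.578

0.578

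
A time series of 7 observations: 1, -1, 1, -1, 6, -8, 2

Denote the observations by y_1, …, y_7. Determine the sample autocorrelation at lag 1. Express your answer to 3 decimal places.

Mean ȳ = (1 − 1 + 1 − 1 + 6 − 8 + 2)/7 = 0.0000
Deviations from mean: 1.0000, -1.0000, 1.0000, -1.0000, 6.0000, -8.0000, 2.0000
Σ(y_t−ȳ)(y_{t+1}−ȳ) = (-1.0000) + (-1.0000) + (-1.0000) + (-6.0000) + (-48.0000) + (-16.0000) = -73.0000
Denominator Σ(y_t−ȳ)² = 108.0000
r_1 = -73.0000 / 108.0000 = -0.676

-0.676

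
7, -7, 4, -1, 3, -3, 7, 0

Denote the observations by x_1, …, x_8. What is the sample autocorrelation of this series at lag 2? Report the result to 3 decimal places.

0.378

Mean x̄ = (7 − 7 + 4 − 1 + 3 − 3 + 7 + 0)/8 = 1.2500
Σ(x_t−x̄)(x_{t+2}−x̄) = (15.8125) + (18.5625) + (4.8125) + (9.5625) + (10.0625) + (5.3125) = 64.1250
Denominator Σ(x_t−x̄)² = 169.5000
r_2 = 64.1250 / 169.5000 = 0.378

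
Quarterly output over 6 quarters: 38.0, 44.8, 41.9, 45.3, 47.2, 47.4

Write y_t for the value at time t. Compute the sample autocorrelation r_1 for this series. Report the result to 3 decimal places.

0.085

Mean ȳ = (38.0 + 44.8 + 41.9 + 45.3 + 47.2 + 47.4)/6 = 44.1000
Σ(y_t−ȳ)(y_{t+1}−ȳ) = (-4.2700) + (-1.5400) + (-2.6400) + (3.7200) + (10.2300) = 5.5000
Denominator Σ(y_t−ȳ)² = 64.4800
r_1 = 5.5000 / 64.4800 = 0.085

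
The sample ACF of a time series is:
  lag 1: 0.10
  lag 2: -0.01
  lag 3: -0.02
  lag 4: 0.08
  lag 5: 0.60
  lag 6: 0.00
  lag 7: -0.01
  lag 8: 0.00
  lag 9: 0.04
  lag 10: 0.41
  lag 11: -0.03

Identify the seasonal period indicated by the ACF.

5

The largest autocorrelation is r_5 = 0.60, with a weaker echo at lag 10 (0.41); the remaining lags stay at or below 0.10.
The dominant spike at lag 5 indicates a seasonal period of 5.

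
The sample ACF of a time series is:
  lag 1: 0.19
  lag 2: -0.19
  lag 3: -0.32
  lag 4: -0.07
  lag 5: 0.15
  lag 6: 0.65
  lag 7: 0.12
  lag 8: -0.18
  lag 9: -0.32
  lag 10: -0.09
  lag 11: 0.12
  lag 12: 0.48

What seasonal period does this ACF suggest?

6

The largest autocorrelation is r_6 = 0.65, with a weaker echo at lag 12 (0.48); the remaining lags stay at or below 0.19.
The dominant spike at lag 6 indicates a seasonal period of 6.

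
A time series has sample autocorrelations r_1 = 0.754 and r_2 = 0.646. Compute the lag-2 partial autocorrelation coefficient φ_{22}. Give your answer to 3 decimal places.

φ_{22} = (r_2 − r_1²) / (1 − r_1²)
r_1² = (0.754)² = 0.568516
Numerator = 0.646 − 0.5685 = 0.0775; denominator = 1 − 0.5685 = 0.4315
φ_{22} = 0.0775 / 0.4315 = 0.180

0.180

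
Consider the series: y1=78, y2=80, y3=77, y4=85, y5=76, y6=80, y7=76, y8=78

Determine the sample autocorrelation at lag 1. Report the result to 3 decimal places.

Mean ȳ = (78 + 80 + 77 + 85 + 76 + 80 + 76 + 78)/8 = 78.7500
Deviations from mean: -0.7500, 1.2500, -1.7500, 6.2500, -2.7500, 1.2500, -2.7500, -0.7500
Σ(y_t−ȳ)(y_{t+1}−ȳ) = (-0.9375) + (-2.1875) + (-10.9375) + (-17.1875) + (-3.4375) + (-3.4375) + (2.0625) = -36.0625
Denominator Σ(y_t−ȳ)² = 61.5000
r_1 = -36.0625 / 61.5000 = -0.586

-0.586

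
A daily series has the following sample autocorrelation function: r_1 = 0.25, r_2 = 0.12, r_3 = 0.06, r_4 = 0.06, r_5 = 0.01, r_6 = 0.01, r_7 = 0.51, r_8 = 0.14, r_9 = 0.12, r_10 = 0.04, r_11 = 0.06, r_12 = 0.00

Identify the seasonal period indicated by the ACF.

7

The largest autocorrelation is r_7 = 0.51; the remaining lags stay at or below 0.25. The elevated value at lag 1 (0.25), dropping to 0.12 at lag 2, reflects decaying short-term dependence rather than seasonality.
The dominant spike at lag 7 indicates a seasonal period of 7.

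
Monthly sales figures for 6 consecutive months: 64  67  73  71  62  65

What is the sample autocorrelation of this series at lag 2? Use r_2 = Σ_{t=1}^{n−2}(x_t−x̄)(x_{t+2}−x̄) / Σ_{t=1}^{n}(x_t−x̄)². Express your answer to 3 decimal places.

Mean x̄ = (64 + 67 + 73 + 71 + 62 + 65)/6 = 67.0000
Deviations from mean: -3.0000, 0.0000, 6.0000, 4.0000, -5.0000, -2.0000
Σ(x_t−x̄)(x_{t+2}−x̄) = (-18.0000) + (0.0000) + (-30.0000) + (-8.0000) = -56.0000
Denominator Σ(x_t−x̄)² = 90.0000
r_2 = -56.0000 / 90.0000 = -0.622

-0.622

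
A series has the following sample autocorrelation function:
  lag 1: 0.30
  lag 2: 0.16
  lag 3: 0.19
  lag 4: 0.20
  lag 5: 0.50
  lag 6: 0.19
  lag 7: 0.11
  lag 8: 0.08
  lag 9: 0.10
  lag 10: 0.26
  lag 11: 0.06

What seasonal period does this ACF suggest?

5

The largest autocorrelation is r_5 = 0.50; the remaining lags stay at or below 0.30. The elevated value at lag 1 (0.30), dropping to 0.16 at lag 2, reflects decaying short-term dependence rather than seasonality.
The dominant spike at lag 5 indicates a seasonal period of 5.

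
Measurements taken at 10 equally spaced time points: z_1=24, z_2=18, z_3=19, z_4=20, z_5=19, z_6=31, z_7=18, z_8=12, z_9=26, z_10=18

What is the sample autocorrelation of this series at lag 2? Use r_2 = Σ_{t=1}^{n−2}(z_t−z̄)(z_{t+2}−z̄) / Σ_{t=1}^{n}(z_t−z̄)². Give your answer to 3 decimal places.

Mean z̄ = (24 + 18 + 19 + 20 + 19 + 31 + 18 + 12 + 26 + 18)/10 = 20.5000
Numerator Σ_{t=1}^{8}(z_t−z̄)(z_{t+2}−z̄) = -85.0000
Denominator Σ(z_t−z̄)² = 248.5000
r_2 = -85.0000 / 248.5000 = -0.342

-0.342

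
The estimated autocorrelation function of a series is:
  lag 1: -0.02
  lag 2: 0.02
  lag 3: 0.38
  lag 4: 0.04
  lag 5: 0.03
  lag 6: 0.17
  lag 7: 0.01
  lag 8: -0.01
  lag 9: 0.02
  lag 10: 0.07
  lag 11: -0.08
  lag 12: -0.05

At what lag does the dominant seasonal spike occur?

3

The largest autocorrelation is r_3 = 0.38, with a weaker echo at lag 6 (0.17); the remaining lags stay at or below 0.07.
The dominant spike at lag 3 indicates a seasonal period of 3.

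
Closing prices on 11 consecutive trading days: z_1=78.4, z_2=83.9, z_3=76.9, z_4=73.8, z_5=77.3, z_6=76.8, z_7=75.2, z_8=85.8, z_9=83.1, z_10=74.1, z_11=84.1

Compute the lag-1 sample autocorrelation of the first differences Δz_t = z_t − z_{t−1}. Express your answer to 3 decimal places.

First differences Δz: 5.5, -7.0, -3.1, 3.5, -0.5, -1.6, 10.6, -2.7, -9.0, 10.0
Mean of differences = 0.5700
Numerator Σ(Δz_t−Δz̄)(Δz_{t+1}−Δz̄) = -134.6189
Denominator Σ(Δz_t−Δz̄)² = 401.3210
r_1(Δz) = -134.6189 / 401.3210 = -0.335

-0.335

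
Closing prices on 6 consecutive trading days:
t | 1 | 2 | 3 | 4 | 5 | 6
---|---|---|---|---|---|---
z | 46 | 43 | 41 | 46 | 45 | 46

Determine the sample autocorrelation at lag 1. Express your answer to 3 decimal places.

-0.035

Mean z̄ = (46 + 43 + 41 + 46 + 45 + 46)/6 = 44.5000
Deviations from mean: 1.5000, -1.5000, -3.5000, 1.5000, 0.5000, 1.5000
Σ(z_t−z̄)(z_{t+1}−z̄) = (-2.2500) + (5.2500) + (-5.2500) + (0.7500) + (0.7500) = -0.7500
Denominator Σ(z_t−z̄)² = 21.5000
r_1 = -0.7500 / 21.5000 = -0.035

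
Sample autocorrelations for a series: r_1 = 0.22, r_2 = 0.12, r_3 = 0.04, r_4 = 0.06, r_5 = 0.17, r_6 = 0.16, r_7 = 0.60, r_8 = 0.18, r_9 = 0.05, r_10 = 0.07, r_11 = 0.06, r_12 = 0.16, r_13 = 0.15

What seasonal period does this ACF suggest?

The largest autocorrelation is r_7 = 0.60; the remaining lags stay at or below 0.22. The elevated value at lag 1 (0.22), dropping to 0.12 at lag 2, reflects decaying short-term dependence rather than seasonality.
The dominant spike at lag 7 indicates a seasonal period of 7.

7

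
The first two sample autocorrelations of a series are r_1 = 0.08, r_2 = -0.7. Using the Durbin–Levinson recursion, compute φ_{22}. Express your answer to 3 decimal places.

-0.711

φ_{22} = (r_2 − r_1²) / (1 − r_1²)
r_1² = (0.08)² = 0.0064
Numerator = -0.7 − 0.0064 = -0.7064; denominator = 1 − 0.0064 = 0.9936
φ_{22} = -0.7064 / 0.9936 = -0.711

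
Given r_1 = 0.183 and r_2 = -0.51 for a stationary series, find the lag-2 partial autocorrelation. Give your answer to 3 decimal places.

φ_{22} = (r_2 − r_1²) / (1 − r_1²)
r_1² = (0.183)² = 0.033489
Numerator = -0.51 − 0.0335 = -0.5435; denominator = 1 − 0.0335 = 0.9665
φ_{22} = -0.5435 / 0.9665 = -0.562

-0.562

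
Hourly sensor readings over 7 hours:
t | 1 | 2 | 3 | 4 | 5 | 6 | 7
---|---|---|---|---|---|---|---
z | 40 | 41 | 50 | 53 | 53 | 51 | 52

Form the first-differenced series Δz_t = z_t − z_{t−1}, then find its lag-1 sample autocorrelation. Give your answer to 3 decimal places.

0.139

First differences Δz: 1, 9, 3, 0, -2, 1
Mean of differences = 2.0000
Numerator Σ(Δz_t−Δz̄)(Δz_{t+1}−Δz̄) = 10.0000
Denominator Σ(Δz_t−Δz̄)² = 72.0000
r_1(Δz) = 10.0000 / 72.0000 = 0.139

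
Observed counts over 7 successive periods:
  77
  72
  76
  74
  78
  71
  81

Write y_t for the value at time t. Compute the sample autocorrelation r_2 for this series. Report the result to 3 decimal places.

0.375

Mean ȳ = (77 + 72 + 76 + 74 + 78 + 71 + 81)/7 = 75.5714
Σ(y_t−ȳ)(y_{t+2}−ȳ) = (0.6122) + (5.6122) + (1.0408) + (7.1837) + (13.1837) = 27.6327
Denominator Σ(y_t−ȳ)² = 73.7143
r_2 = 27.6327 / 73.7143 = 0.375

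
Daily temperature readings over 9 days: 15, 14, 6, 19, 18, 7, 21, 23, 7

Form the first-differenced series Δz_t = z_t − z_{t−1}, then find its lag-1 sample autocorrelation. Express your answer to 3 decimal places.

-0.308

First differences Δz: -1, -8, 13, -1, -11, 14, 2, -16
Mean of differences = -1.0000
Numerator Σ(Δz_t−Δz̄)(Δz_{t+1}−Δz̄) = -248.0000
Denominator Σ(Δz_t−Δz̄)² = 804.0000
r_1(Δz) = -248.0000 / 804.0000 = -0.308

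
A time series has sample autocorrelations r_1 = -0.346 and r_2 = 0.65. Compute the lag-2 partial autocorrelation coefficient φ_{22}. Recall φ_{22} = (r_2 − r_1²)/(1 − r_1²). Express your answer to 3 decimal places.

0.602

φ_{22} = (r_2 − r_1²) / (1 − r_1²)
r_1² = (-0.346)² = 0.119716
Numerator = 0.65 − 0.1197 = 0.5303; denominator = 1 − 0.1197 = 0.8803
φ_{22} = 0.5303 / 0.8803 = 0.602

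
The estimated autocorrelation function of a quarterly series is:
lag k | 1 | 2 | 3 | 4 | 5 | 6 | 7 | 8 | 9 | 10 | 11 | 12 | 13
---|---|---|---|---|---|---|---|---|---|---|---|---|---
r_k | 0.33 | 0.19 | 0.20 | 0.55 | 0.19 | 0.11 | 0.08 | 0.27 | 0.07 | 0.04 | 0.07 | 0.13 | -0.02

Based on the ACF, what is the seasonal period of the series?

The largest autocorrelation is r_4 = 0.55; the remaining lags stay at or below 0.33. The elevated value at lag 1 (0.33), dropping to 0.19 at lag 2, reflects decaying short-term dependence rather than seasonality.
The dominant spike at lag 4 indicates a seasonal period of 4.

4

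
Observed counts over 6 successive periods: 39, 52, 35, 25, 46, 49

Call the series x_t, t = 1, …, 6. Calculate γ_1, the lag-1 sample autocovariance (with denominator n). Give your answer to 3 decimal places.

Mean x̄ = (39 + 52 + 35 + 25 + 46 + 49)/6 = 41.0000
Deviations: -2.0000, 11.0000, -6.0000, -16.0000, 5.0000, 8.0000
Σ_{t=1}^{5}(x_t−x̄)(x_{t+1}−x̄) = -32.0000
γ_1 = -32.0000 / 6 = -5.333

-5.333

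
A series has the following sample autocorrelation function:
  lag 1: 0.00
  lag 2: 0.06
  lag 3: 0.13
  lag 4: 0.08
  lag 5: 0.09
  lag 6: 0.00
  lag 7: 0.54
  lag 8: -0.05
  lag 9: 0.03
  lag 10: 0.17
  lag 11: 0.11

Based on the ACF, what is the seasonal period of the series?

The largest autocorrelation is r_7 = 0.54; the remaining lags stay at or below 0.17.
The dominant spike at lag 7 indicates a seasonal period of 7.

7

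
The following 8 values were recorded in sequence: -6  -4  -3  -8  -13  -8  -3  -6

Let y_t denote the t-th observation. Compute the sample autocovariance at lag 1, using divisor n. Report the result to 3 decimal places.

Mean ȳ = (-6 − 4 − 3 − 8 − 13 − 8 − 3 − 6)/8 = -6.3750
Deviations: 0.3750, 2.3750, 3.3750, -1.6250, -6.6250, -1.6250, 3.3750, 0.3750
Σ_{t=1}^{7}(y_t−ȳ)(y_{t+1}−ȳ) = 20.7344
γ_1 = 20.7344 / 8 = 2.592

2.592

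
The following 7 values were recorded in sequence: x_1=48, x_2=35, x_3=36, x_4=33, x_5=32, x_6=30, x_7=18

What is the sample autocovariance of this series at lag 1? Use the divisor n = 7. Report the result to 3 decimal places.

Mean x̄ = (48 + 35 + 36 + 33 + 32 + 30 + 18)/7 = 33.1429
Deviations: 14.8571, 1.8571, 2.8571, -0.1429, -1.1429, -3.1429, -15.1429
Σ_{t=1}^{6}(x_t−x̄)(x_{t+1}−x̄) = 83.8367
γ_1 = 83.8367 / 7 = 11.977

11.977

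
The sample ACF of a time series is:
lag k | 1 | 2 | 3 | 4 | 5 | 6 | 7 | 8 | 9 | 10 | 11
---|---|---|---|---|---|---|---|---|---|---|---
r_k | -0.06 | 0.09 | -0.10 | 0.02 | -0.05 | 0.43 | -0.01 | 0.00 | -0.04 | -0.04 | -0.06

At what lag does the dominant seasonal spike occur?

6

The largest autocorrelation is r_6 = 0.43; the remaining lags stay at or below 0.09.
The dominant spike at lag 6 indicates a seasonal period of 6.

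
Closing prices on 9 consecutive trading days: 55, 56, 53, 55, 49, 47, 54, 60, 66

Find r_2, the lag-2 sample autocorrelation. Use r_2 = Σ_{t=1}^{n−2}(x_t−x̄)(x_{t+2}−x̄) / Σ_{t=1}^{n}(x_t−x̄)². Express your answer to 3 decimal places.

-0.131

Mean x̄ = (55 + 56 + 53 + 55 + 49 + 47 + 54 + 60 + 66)/9 = 55.0000
Σ(x_t−x̄)(x_{t+2}−x̄) = (0.0000) + (0.0000) + (12.0000) + (0.0000) + (6.0000) + (-40.0000) + (-11.0000) = -33.0000
Denominator Σ(x_t−x̄)² = 252.0000
r_2 = -33.0000 / 252.0000 = -0.131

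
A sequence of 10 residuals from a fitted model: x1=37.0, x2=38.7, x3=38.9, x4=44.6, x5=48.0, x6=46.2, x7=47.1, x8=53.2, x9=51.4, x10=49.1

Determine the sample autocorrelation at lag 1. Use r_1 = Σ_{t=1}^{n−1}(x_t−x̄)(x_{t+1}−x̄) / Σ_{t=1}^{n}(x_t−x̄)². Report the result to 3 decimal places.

Mean x̄ = (37.0 + 38.7 + 38.9 + 44.6 + 48.0 + 46.2 + 47.1 + 53.2 + 51.4 + 49.1)/10 = 45.4200
Numerator Σ_{t=1}^{9}(x_t−x̄)(x_{t+1}−x̄) = 188.5516
Denominator Σ(x_t−x̄)² = 279.1560
r_1 = 188.5516 / 279.1560 = 0.675

0.675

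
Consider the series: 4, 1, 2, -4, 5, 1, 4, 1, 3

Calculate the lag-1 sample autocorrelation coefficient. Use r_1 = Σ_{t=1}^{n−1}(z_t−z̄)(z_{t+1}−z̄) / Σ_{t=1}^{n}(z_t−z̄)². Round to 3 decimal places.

Mean z̄ = (4 + 1 + 2 − 4 + 5 + 1 + 4 + 1 + 3)/9 = 1.8889
Numerator Σ_{t=1}^{8}(z_t−z̄)(z_{t+1}−z̄) = -28.4568
Denominator Σ(z_t−z̄)² = 56.8889
r_1 = -28.4568 / 56.8889 = -0.500

-0.500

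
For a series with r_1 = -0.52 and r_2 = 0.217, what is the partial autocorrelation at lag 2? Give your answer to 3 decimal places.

-0.073

φ_{22} = (r_2 − r_1²) / (1 − r_1²)
r_1² = (-0.52)² = 0.2704
Numerator = 0.217 − 0.2704 = -0.0534; denominator = 1 − 0.2704 = 0.7296
φ_{22} = -0.0534 / 0.7296 = -0.073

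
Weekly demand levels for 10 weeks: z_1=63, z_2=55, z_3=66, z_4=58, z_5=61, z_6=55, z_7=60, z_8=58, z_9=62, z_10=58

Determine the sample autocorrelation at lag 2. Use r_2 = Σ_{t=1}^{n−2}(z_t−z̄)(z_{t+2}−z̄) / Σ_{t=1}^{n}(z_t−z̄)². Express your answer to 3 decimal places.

0.515

Mean z̄ = (63 + 55 + 66 + 58 + 61 + 55 + 60 + 58 + 62 + 58)/10 = 59.6000
Numerator Σ_{t=1}^{8}(z_t−z̄)(z_{t+2}−z̄) = 56.8800
Denominator Σ(z_t−z̄)² = 110.4000
r_2 = 56.8800 / 110.4000 = 0.515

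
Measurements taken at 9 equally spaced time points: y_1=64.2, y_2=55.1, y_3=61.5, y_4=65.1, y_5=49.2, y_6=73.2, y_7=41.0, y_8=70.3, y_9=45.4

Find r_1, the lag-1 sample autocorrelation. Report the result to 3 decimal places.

-0.812

Mean ȳ = (64.2 + 55.1 + 61.5 + 65.1 + 49.2 + 73.2 + 41.0 + 70.3 + 45.4)/9 = 58.3333
Numerator Σ_{t=1}^{8}(y_t−ȳ)(y_{t+1}−ȳ) = -825.2444
Denominator Σ(y_t−ȳ)² = 1016.0400
r_1 = -825.2444 / 1016.0400 = -0.812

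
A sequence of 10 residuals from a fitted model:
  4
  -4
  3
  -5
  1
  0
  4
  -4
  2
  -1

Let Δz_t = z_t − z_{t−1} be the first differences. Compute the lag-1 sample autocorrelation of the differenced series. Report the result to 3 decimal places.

First differences Δz: -8, 7, -8, 6, -1, 4, -8, 6, -3
Mean of differences = -0.5556
Numerator Σ(Δz_t−Δz̄)(Δz_{t+1}−Δz̄) = -264.9753
Denominator Σ(Δz_t−Δz̄)² = 336.2222
r_1(Δz) = -264.9753 / 336.2222 = -0.788

-0.788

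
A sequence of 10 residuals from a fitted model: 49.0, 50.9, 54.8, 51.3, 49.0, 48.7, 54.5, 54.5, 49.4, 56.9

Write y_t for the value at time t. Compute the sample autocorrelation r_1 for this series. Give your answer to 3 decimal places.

Mean ȳ = (49.0 + 50.9 + 54.8 + 51.3 + 49.0 + 48.7 + 54.5 + 54.5 + 49.4 + 56.9)/10 = 51.9000
Numerator Σ_{t=1}^{9}(y_t−ȳ)(y_{t+1}−ȳ) = -11.2800
Denominator Σ(y_t−ȳ)² = 81.6000
r_1 = -11.2800 / 81.6000 = -0.138

-0.138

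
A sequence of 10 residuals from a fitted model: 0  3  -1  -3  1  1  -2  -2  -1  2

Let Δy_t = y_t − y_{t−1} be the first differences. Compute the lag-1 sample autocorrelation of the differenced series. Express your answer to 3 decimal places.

First differences Δy: 3, -4, -2, 4, 0, -3, 0, 1, 3
Mean of differences = 0.2222
Numerator Σ(Δy_t−Δȳ)(Δy_{t+1}−Δȳ) = -8.1605
Denominator Σ(Δy_t−Δȳ)² = 63.5556
r_1(Δy) = -8.1605 / 63.5556 = -0.128

-0.128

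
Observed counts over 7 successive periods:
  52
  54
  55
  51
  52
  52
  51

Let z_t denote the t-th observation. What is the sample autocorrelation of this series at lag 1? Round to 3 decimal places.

Mean z̄ = (52 + 54 + 55 + 51 + 52 + 52 + 51)/7 = 52.4286
Σ(z_t−z̄)(z_{t+1}−z̄) = (-0.6735) + (4.0408) + (-3.6735) + (0.6122) + (0.1837) + (0.6122) = 1.1020
Denominator Σ(z_t−z̄)² = 13.7143
r_1 = 1.1020 / 13.7143 = 0.080

0.080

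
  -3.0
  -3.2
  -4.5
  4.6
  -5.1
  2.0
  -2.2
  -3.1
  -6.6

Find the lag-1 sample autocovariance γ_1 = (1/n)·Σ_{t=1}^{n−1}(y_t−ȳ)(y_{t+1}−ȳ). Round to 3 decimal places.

Mean ȳ = (-3.0 − 3.2 − 4.5 + 4.6 − 5.1 + 2.0 − 2.2 − 3.1 − 6.6)/9 = -2.3444
Σ_{t=1}^{8}(y_t−ȳ)(y_{t+1}−ȳ) = -39.9375
γ_1 = -39.9375 / 9 = -4.438

-4.438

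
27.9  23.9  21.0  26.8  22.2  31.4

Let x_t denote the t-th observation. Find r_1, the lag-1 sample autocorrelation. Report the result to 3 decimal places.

-0.342

Mean x̄ = (27.9 + 23.9 + 21.0 + 26.8 + 22.2 + 31.4)/6 = 25.5333
Σ(x_t−x̄)(x_{t+1}−x̄) = (-3.8656) + (7.4044) + (-5.7422) + (-4.2222) + (-19.5556) = -25.9811
Denominator Σ(x_t−x̄)² = 75.9533
r_1 = -25.9811 / 75.9533 = -0.342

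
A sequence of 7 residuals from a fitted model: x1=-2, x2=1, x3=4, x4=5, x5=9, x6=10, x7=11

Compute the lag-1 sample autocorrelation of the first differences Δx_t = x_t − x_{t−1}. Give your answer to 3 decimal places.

-0.362

First differences Δx: 3, 3, 1, 4, 1, 1
Mean of differences = 2.1667
Numerator Σ(Δx_t−Δx̄)(Δx_{t+1}−Δx̄) = -3.1944
Denominator Σ(Δx_t−Δx̄)² = 8.8333
r_1(Δx) = -3.1944 / 8.8333 = -0.362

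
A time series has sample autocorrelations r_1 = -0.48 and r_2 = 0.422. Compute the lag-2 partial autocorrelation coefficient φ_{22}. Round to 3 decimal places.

φ_{22} = (r_2 − r_1²) / (1 − r_1²)
r_1² = (-0.48)² = 0.2304
Numerator = 0.422 − 0.2304 = 0.1916; denominator = 1 − 0.2304 = 0.7696
φ_{22} = 0.1916 / 0.7696 = 0.249

0.249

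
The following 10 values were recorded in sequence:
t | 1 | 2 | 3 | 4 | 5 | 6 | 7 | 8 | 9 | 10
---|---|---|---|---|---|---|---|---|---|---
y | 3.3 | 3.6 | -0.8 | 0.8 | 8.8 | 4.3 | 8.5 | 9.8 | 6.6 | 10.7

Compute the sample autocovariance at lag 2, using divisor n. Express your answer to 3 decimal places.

Mean ȳ = (3.3 + 3.6 − 0.8 + 0.8 + 8.8 + 4.3 + 8.5 + 9.8 + 6.6 + 10.7)/10 = 5.5600
Σ_{t=1}^{8}(y_t−ȳ)(y_{t+2}−ȳ) = 38.1288
γ_2 = 38.1288 / 10 = 3.813

3.813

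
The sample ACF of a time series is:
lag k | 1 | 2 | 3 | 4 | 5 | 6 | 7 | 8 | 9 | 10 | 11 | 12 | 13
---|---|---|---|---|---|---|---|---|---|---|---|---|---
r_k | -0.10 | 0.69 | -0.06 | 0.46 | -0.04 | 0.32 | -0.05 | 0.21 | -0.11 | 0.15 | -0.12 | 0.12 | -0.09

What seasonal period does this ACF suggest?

2

The largest autocorrelation is r_2 = 0.69, with weaker echoes at lags 4 (0.46), 6 (0.32), 8 (0.21) and 10 (0.15); the remaining lags stay at or below 0.12.
The dominant spike at lag 2 indicates a seasonal period of 2.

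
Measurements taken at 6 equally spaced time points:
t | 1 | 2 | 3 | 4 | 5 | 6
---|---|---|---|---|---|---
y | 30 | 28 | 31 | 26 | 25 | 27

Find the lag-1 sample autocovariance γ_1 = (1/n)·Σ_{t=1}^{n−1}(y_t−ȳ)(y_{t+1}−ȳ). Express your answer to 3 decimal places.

0.440

Mean ȳ = (30 + 28 + 31 + 26 + 25 + 27)/6 = 27.8333
Σ_{t=1}^{5}(y_t−ȳ)(y_{t+1}−ȳ) = 2.6389
γ_1 = 2.6389 / 6 = 0.440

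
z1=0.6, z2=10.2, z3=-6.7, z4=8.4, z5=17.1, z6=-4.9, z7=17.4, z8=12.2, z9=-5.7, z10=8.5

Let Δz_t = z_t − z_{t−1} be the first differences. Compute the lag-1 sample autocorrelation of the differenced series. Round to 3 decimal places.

-0.559

First differences Δz: 9.6, -16.9, 15.1, 8.7, -22.0, 22.3, -5.2, -17.9, 14.2
Mean of differences = 0.8778
Numerator Σ(Δz_t−Δz̄)(Δz_{t+1}−Δz̄) = -1231.9338
Denominator Σ(Δz_t−Δz̄)² = 2204.9156
r_1(Δz) = -1231.9338 / 2204.9156 = -0.559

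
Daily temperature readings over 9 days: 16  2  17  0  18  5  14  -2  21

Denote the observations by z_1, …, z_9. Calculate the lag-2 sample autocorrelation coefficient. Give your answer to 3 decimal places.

Mean z̄ = (16 + 2 + 17 + 0 + 18 + 5 + 14 − 2 + 21)/9 = 10.1111
Σ(z_t−z̄)(z_{t+2}−z̄) = (40.5679) + (82.0123) + (54.3457) + (51.6790) + (30.6790) + (61.9012) + (42.3457) = 363.5309
Denominator Σ(z_t−z̄)² = 618.8889
r_2 = 363.5309 / 618.8889 = 0.587

0.587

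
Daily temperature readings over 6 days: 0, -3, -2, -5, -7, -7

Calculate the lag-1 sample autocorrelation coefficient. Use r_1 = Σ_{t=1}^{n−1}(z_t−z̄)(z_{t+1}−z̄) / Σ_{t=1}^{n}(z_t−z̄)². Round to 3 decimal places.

Mean z̄ = (0 − 3 − 2 − 5 − 7 − 7)/6 = -4.0000
Deviations from mean: 4.0000, 1.0000, 2.0000, -1.0000, -3.0000, -3.0000
Numerator Σ_{t=1}^{5}(z_t−z̄)(z_{t+1}−z̄) = 16.0000
Denominator Σ(z_t−z̄)² = 40.0000
r_1 = 16.0000 / 40.0000 = 0.400

0.400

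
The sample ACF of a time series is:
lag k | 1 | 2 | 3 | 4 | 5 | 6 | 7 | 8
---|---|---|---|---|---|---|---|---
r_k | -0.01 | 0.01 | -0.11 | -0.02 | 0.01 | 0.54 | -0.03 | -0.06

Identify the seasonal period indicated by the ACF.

6

The largest autocorrelation is r_6 = 0.54; the remaining lags stay at or below 0.01.
The dominant spike at lag 6 indicates a seasonal period of 6.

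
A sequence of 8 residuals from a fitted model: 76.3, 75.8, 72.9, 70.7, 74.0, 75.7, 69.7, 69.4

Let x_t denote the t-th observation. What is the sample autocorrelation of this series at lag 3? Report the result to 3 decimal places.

-0.018

Mean x̄ = (76.3 + 75.8 + 72.9 + 70.7 + 74.0 + 75.7 + 69.7 + 69.4)/8 = 73.0625
Σ(x_t−x̄)(x_{t+3}−x̄) = (-7.6486) + (2.5664) + (-0.4286) + (7.9439) + (-3.4336) = -1.0005
Denominator Σ(x_t−x̄)² = 56.1388
r_3 = -1.0005 / 56.1388 = -0.018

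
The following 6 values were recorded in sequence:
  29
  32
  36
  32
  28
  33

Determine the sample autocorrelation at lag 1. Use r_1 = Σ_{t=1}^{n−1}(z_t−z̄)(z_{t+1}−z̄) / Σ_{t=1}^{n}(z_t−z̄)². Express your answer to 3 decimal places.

Mean z̄ = (29 + 32 + 36 + 32 + 28 + 33)/6 = 31.6667
Σ(z_t−z̄)(z_{t+1}−z̄) = (-0.8889) + (1.4444) + (1.4444) + (-1.2222) + (-4.8889) = -4.1111
Denominator Σ(z_t−z̄)² = 41.3333
r_1 = -4.1111 / 41.3333 = -0.099

-0.099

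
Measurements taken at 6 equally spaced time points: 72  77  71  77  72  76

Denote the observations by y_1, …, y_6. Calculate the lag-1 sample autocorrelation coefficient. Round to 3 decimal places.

Mean ȳ = (72 + 77 + 71 + 77 + 72 + 76)/6 = 74.1667
Deviations from mean: -2.1667, 2.8333, -3.1667, 2.8333, -2.1667, 1.8333
Σ(y_t−ȳ)(y_{t+1}−ȳ) = (-6.1389) + (-8.9722) + (-8.9722) + (-6.1389) + (-3.9722) = -34.1944
Denominator Σ(y_t−ȳ)² = 38.8333
r_1 = -34.1944 / 38.8333 = -0.881

-0.881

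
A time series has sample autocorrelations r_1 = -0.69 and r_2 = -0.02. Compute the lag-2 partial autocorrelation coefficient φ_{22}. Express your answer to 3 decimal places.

-0.947

φ_{22} = (r_2 − r_1²) / (1 − r_1²)
r_1² = (-0.69)² = 0.4761
Numerator = -0.02 − 0.4761 = -0.4961; denominator = 1 − 0.4761 = 0.5239
φ_{22} = -0.4961 / 0.5239 = -0.947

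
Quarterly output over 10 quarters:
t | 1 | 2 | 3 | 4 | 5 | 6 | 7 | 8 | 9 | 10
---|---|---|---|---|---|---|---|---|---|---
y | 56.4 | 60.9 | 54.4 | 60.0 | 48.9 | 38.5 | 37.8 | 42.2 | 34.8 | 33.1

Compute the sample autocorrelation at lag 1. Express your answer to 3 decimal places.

0.669

Mean ȳ = (56.4 + 60.9 + 54.4 + 60.0 + 48.9 + 38.5 + 37.8 + 42.2 + 34.8 + 33.1)/10 = 46.7000
Numerator Σ_{t=1}^{9}(y_t−ȳ)(y_{t+1}−ȳ) = 689.1300
Denominator Σ(y_t−ȳ)² = 1030.0200
r_1 = 689.1300 / 1030.0200 = 0.669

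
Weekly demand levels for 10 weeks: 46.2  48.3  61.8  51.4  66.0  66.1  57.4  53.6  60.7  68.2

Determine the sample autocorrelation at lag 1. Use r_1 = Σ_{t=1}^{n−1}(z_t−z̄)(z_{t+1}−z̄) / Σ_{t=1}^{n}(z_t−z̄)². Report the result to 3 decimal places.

0.141

Mean z̄ = (46.2 + 48.3 + 61.8 + 51.4 + 66.0 + 66.1 + 57.4 + 53.6 + 60.7 + 68.2)/10 = 57.9700
Numerator Σ_{t=1}^{9}(z_t−z̄)(z_{t+1}−z̄) = 77.9981
Denominator Σ(z_t−z̄)² = 551.9810
r_1 = 77.9981 / 551.9810 = 0.141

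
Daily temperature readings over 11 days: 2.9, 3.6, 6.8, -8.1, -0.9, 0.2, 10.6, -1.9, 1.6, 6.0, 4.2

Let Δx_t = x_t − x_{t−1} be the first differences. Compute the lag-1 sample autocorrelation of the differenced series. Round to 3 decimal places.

-0.513

First differences Δx: 0.7, 3.2, -14.9, 7.2, 1.1, 10.4, -12.5, 3.5, 4.4, -1.8
Mean of differences = 0.1300
Numerator Σ(Δx_t−Δx̄)(Δx_{t+1}−Δx̄) = -299.9589
Denominator Σ(Δx_t−Δx̄)² = 584.8810
r_1(Δx) = -299.9589 / 584.8810 = -0.513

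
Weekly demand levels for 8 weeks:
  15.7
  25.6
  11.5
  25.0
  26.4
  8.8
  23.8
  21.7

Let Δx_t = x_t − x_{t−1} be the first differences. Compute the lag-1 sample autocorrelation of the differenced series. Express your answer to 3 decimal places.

First differences Δx: 9.9, -14.1, 13.5, 1.4, -17.6, 15.0, -2.1
Mean of differences = 0.8571
Numerator Σ(Δx_t−Δx̄)(Δx_{t+1}−Δx̄) = -630.3718
Denominator Σ(Δx_t−Δx̄)² = 1015.0571
r_1(Δx) = -630.3718 / 1015.0571 = -0.621

-0.621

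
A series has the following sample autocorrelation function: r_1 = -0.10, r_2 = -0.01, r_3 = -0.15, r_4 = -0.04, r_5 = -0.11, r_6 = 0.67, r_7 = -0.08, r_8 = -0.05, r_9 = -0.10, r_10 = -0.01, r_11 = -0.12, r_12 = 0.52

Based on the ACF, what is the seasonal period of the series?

6

The largest autocorrelation is r_6 = 0.67, with a weaker echo at lag 12 (0.52); the remaining lags stay at or below -0.01.
The dominant spike at lag 6 indicates a seasonal period of 6.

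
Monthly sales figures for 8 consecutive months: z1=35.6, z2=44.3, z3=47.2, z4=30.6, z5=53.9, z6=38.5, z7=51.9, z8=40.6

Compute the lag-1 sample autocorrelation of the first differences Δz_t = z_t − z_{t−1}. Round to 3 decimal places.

First differences Δz: 8.7, 2.9, -16.6, 23.3, -15.4, 13.4, -11.3
Mean of differences = 0.7143
Numerator Σ(Δz_t−Δz̄)(Δz_{t+1}−Δz̄) = -1132.2288
Denominator Σ(Δz_t−Δz̄)² = 1443.3886
r_1(Δz) = -1132.2288 / 1443.3886 = -0.784

-0.784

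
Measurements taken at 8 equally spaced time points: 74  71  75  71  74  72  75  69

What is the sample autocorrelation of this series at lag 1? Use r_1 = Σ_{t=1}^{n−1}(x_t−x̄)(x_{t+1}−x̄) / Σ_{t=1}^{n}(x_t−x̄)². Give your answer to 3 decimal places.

Mean x̄ = (74 + 71 + 75 + 71 + 74 + 72 + 75 + 69)/8 = 72.6250
Deviations from mean: 1.3750, -1.6250, 2.3750, -1.6250, 1.3750, -0.6250, 2.3750, -3.6250
Numerator Σ_{t=1}^{7}(x_t−x̄)(x_{t+1}−x̄) = -23.1406
Denominator Σ(x_t−x̄)² = 33.8750
r_1 = -23.1406 / 33.8750 = -0.683

-0.683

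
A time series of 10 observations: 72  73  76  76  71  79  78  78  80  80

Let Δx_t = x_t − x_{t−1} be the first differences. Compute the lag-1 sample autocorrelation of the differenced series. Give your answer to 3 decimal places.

-0.537

First differences Δx: 1, 3, 0, -5, 8, -1, 0, 2, 0
Mean of differences = 0.8889
Numerator Σ(Δx_t−Δx̄)(Δx_{t+1}−Δx̄) = -52.0123
Denominator Σ(Δx_t−Δx̄)² = 96.8889
r_1(Δx) = -52.0123 / 96.8889 = -0.537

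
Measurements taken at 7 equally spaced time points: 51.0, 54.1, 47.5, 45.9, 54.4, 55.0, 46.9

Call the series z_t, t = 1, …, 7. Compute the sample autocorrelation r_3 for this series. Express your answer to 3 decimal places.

0.170

Mean z̄ = (51.0 + 54.1 + 47.5 + 45.9 + 54.4 + 55.0 + 46.9)/7 = 50.6857
Σ(z_t−z̄)(z_{t+3}−z̄) = (-1.5041) + (12.6816) + (-13.7441) + (18.1173) = 15.5508
Denominator Σ(z_t−z̄)² = 91.5486
r_3 = 15.5508 / 91.5486 = 0.170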